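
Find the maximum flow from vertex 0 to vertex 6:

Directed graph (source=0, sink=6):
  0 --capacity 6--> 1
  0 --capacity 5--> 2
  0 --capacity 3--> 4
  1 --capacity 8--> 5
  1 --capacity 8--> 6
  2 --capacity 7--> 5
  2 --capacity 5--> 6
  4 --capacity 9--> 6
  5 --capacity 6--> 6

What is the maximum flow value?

Computing max flow:
  Flow on (0->1): 6/6
  Flow on (0->2): 5/5
  Flow on (0->4): 3/3
  Flow on (1->6): 6/8
  Flow on (2->6): 5/5
  Flow on (4->6): 3/9
Maximum flow = 14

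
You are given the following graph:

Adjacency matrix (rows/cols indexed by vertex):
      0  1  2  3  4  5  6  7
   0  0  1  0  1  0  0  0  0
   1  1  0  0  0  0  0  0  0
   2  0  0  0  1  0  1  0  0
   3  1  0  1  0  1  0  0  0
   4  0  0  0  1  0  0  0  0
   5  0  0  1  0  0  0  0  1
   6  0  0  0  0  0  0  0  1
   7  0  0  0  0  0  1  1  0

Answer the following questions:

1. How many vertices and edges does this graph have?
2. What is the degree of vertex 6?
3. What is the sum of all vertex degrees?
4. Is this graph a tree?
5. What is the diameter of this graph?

Count: 8 vertices, 7 edges.
Vertex 6 has neighbors [7], degree = 1.
Handshaking lemma: 2 * 7 = 14.
A graph is a tree iff it is connected and has exactly n-1 edges. This graph is connected (all 8 vertices in one component) and has 8-1 = 7 edges. It is a tree.
Diameter (longest shortest path) = 6.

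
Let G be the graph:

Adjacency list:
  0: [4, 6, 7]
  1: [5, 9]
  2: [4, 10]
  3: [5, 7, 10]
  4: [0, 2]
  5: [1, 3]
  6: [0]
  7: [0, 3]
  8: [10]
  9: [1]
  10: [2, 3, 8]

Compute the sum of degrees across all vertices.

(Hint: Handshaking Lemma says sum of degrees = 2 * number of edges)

Count edges: 11 edges.
By Handshaking Lemma: sum of degrees = 2 * 11 = 22.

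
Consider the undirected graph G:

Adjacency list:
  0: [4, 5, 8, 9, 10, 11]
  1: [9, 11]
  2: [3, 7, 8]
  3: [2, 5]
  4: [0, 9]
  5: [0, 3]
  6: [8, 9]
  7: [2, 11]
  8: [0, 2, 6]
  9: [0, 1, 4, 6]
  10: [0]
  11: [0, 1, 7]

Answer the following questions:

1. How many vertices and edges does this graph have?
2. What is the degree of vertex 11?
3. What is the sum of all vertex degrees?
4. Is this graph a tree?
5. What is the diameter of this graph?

Count: 12 vertices, 16 edges.
Vertex 11 has neighbors [0, 1, 7], degree = 3.
Handshaking lemma: 2 * 16 = 32.
A tree on 12 vertices has 11 edges. This graph has 16 edges (5 extra). Not a tree.
Diameter (longest shortest path) = 4.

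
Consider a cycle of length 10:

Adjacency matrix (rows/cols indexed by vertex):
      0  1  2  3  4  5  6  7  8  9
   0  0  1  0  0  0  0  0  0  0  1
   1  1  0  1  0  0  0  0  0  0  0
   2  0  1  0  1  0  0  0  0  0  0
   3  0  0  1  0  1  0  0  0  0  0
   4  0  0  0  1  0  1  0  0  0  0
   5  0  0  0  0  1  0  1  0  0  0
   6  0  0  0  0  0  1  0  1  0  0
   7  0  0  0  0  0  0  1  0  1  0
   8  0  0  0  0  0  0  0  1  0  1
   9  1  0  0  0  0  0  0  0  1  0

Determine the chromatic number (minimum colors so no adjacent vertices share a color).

This is an even cycle (C_10). Even cycles are bipartite.
Chromatic number = 2.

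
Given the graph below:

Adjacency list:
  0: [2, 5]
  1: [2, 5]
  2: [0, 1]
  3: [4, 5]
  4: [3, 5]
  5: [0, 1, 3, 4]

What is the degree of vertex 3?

Vertex 3 has neighbors [4, 5], so deg(3) = 2.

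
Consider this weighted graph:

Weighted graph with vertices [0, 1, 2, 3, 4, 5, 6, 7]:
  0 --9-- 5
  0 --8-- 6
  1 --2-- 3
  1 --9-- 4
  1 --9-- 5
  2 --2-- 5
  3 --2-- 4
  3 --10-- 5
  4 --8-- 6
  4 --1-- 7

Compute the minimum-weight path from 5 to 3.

Using Dijkstra's algorithm from vertex 5:
Shortest path: 5 -> 3
Total weight: 10 = 10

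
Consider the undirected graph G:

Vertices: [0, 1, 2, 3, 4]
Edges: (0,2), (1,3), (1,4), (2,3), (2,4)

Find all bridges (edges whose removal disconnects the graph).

A bridge is an edge whose removal increases the number of connected components.
Bridges found: (0,2)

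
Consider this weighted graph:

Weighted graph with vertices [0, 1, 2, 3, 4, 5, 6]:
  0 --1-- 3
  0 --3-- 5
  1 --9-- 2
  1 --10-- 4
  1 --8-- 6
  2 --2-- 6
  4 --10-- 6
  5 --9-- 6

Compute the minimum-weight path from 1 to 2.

Using Dijkstra's algorithm from vertex 1:
Shortest path: 1 -> 2
Total weight: 9 = 9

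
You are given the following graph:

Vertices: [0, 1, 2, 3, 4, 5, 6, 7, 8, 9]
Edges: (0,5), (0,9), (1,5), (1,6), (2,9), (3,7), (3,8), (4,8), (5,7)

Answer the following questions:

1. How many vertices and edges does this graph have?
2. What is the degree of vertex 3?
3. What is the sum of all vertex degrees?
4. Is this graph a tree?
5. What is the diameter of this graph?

Count: 10 vertices, 9 edges.
Vertex 3 has neighbors [7, 8], degree = 2.
Handshaking lemma: 2 * 9 = 18.
A graph is a tree iff it is connected and has exactly n-1 edges. This graph is connected (all 10 vertices in one component) and has 10-1 = 9 edges. It is a tree.
Diameter (longest shortest path) = 7.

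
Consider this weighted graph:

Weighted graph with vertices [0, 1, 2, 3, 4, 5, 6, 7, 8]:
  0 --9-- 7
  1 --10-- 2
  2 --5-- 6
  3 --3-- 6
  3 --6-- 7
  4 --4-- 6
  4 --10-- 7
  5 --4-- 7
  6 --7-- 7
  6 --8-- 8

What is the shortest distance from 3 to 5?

Using Dijkstra's algorithm from vertex 3:
Shortest path: 3 -> 7 -> 5
Total weight: 6 + 4 = 10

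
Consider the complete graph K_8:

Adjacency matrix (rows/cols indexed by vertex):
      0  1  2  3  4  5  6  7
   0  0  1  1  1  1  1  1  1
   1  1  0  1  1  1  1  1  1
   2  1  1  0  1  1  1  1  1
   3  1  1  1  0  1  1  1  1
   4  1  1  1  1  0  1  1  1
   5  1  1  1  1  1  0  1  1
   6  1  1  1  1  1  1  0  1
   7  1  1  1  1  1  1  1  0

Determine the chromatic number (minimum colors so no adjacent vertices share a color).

In K_8, every vertex is adjacent to every other vertex.
Each vertex needs a unique color.
Chromatic number = 8.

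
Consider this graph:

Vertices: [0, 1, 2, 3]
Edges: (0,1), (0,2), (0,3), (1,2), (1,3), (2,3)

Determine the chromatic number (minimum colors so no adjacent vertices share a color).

The graph has a maximum clique of size 4 (lower bound on chromatic number).
A valid 4-coloring: {0: 0, 1: 1, 2: 2, 3: 3}.
Chromatic number = 4.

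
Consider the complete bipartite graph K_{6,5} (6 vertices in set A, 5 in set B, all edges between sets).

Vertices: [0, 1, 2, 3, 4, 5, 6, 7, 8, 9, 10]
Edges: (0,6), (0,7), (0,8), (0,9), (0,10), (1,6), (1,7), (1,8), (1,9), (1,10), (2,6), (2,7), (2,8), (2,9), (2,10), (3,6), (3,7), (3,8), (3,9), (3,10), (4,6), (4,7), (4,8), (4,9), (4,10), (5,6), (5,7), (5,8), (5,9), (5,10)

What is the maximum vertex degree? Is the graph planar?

Set-A vertices have degree 5; set-B vertices have degree 6. Maximum degree = max(6,5) = 6.
K_{6,5} contains K_{3,3} as a subgraph (since both sides have >= 3 vertices); by Kuratowski's theorem it is not planar.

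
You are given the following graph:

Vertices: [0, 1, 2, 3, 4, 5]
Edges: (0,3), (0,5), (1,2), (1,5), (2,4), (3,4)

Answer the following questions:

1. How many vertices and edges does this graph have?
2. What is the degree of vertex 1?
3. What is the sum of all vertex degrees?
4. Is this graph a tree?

Count: 6 vertices, 6 edges.
Vertex 1 has neighbors [2, 5], degree = 2.
Handshaking lemma: 2 * 6 = 12.
A tree on 6 vertices has 5 edges. This graph has 6 edges (1 extra). Not a tree.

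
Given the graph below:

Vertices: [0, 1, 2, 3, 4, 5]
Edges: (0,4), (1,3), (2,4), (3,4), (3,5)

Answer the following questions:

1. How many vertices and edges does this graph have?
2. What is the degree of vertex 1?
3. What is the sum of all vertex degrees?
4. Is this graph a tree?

Count: 6 vertices, 5 edges.
Vertex 1 has neighbors [3], degree = 1.
Handshaking lemma: 2 * 5 = 10.
A graph is a tree iff it is connected and has exactly n-1 edges. This graph is connected (all 6 vertices in one component) and has 6-1 = 5 edges. It is a tree.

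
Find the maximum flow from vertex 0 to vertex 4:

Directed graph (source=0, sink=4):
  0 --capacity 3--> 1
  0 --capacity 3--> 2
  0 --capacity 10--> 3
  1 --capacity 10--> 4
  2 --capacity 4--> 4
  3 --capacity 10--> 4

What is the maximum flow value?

Computing max flow:
  Flow on (0->1): 3/3
  Flow on (0->2): 3/3
  Flow on (0->3): 10/10
  Flow on (1->4): 3/10
  Flow on (2->4): 3/4
  Flow on (3->4): 10/10
Maximum flow = 16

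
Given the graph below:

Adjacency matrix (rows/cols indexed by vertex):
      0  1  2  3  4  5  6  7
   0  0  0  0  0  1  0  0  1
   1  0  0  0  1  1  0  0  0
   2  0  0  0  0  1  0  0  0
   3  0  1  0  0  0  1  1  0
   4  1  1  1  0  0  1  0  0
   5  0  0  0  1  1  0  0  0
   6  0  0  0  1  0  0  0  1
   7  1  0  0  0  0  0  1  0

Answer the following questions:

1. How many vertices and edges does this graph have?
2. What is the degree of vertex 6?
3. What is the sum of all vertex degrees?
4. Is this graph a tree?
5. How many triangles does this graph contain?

Count: 8 vertices, 9 edges.
Vertex 6 has neighbors [3, 7], degree = 2.
Handshaking lemma: 2 * 9 = 18.
A tree on 8 vertices has 7 edges. This graph has 9 edges (2 extra). Not a tree.
Number of triangles = 0.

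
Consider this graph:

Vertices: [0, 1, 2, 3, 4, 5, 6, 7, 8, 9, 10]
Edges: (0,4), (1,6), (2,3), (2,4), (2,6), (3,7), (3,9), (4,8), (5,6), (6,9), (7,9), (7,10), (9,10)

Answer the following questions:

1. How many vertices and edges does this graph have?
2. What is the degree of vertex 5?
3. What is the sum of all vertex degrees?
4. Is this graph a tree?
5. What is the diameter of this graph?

Count: 11 vertices, 13 edges.
Vertex 5 has neighbors [6], degree = 1.
Handshaking lemma: 2 * 13 = 26.
A tree on 11 vertices has 10 edges. This graph has 13 edges (3 extra). Not a tree.
Diameter (longest shortest path) = 5.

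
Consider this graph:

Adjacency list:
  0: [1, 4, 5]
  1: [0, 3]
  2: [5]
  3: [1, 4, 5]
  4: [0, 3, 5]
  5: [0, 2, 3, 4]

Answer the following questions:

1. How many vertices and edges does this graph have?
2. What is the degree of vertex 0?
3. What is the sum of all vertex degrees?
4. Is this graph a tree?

Count: 6 vertices, 8 edges.
Vertex 0 has neighbors [1, 4, 5], degree = 3.
Handshaking lemma: 2 * 8 = 16.
A tree on 6 vertices has 5 edges. This graph has 8 edges (3 extra). Not a tree.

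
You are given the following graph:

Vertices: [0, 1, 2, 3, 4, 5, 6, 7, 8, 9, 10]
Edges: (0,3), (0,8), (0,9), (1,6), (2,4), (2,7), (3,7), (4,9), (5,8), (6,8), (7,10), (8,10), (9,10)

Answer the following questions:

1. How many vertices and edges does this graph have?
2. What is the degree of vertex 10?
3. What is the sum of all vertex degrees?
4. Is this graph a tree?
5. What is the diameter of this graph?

Count: 11 vertices, 13 edges.
Vertex 10 has neighbors [7, 8, 9], degree = 3.
Handshaking lemma: 2 * 13 = 26.
A tree on 11 vertices has 10 edges. This graph has 13 edges (3 extra). Not a tree.
Diameter (longest shortest path) = 5.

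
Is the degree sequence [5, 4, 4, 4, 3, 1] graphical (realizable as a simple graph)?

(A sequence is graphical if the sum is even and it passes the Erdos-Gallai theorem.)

Sum of degrees = 21. Sum is odd, so the sequence is NOT graphical.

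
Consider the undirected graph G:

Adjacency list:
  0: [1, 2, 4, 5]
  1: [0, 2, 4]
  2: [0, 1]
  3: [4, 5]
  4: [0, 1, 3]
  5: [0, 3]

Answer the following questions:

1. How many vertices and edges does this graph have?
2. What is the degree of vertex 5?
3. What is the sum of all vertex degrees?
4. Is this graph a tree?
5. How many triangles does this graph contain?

Count: 6 vertices, 8 edges.
Vertex 5 has neighbors [0, 3], degree = 2.
Handshaking lemma: 2 * 8 = 16.
A tree on 6 vertices has 5 edges. This graph has 8 edges (3 extra). Not a tree.
Number of triangles = 2.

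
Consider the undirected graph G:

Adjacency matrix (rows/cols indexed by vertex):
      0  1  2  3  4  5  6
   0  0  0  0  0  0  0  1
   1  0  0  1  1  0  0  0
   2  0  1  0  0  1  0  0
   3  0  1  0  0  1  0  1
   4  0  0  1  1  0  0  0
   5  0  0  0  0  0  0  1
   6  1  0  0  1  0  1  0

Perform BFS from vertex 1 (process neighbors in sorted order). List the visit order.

BFS from vertex 1 (neighbors processed in ascending order):
Visit order: 1, 2, 3, 4, 6, 0, 5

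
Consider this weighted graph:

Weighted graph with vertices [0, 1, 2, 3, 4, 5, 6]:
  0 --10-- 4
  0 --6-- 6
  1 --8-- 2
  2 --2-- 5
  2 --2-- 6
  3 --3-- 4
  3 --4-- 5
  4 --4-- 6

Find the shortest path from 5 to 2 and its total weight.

Using Dijkstra's algorithm from vertex 5:
Shortest path: 5 -> 2
Total weight: 2 = 2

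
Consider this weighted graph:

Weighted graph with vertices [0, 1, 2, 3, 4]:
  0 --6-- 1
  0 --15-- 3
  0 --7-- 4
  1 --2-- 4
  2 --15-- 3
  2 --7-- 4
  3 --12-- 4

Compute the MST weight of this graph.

Applying Kruskal's algorithm (sort edges by weight, add if no cycle):
  Add (1,4) w=2
  Add (0,1) w=6
  Skip (0,4) w=7 (creates cycle)
  Add (2,4) w=7
  Add (3,4) w=12
  Skip (0,3) w=15 (creates cycle)
  Skip (2,3) w=15 (creates cycle)
MST weight = 27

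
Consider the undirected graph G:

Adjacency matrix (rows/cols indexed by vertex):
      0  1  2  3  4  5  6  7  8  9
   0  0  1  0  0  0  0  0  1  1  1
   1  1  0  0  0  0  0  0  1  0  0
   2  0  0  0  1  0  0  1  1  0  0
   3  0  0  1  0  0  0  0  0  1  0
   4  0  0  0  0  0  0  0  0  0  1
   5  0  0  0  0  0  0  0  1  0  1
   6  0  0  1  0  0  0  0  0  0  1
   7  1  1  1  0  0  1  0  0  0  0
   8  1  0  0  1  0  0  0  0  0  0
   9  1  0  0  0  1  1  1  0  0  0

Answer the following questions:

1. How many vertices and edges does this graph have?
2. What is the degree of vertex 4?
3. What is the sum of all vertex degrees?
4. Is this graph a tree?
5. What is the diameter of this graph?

Count: 10 vertices, 13 edges.
Vertex 4 has neighbors [9], degree = 1.
Handshaking lemma: 2 * 13 = 26.
A tree on 10 vertices has 9 edges. This graph has 13 edges (4 extra). Not a tree.
Diameter (longest shortest path) = 4.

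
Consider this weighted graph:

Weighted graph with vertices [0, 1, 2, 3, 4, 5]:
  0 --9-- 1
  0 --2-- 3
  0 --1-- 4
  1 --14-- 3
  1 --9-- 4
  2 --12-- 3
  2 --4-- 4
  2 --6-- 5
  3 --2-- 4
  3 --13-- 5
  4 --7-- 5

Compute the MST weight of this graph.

Applying Kruskal's algorithm (sort edges by weight, add if no cycle):
  Add (0,4) w=1
  Add (0,3) w=2
  Skip (3,4) w=2 (creates cycle)
  Add (2,4) w=4
  Add (2,5) w=6
  Skip (4,5) w=7 (creates cycle)
  Add (0,1) w=9
  Skip (1,4) w=9 (creates cycle)
  Skip (2,3) w=12 (creates cycle)
  Skip (3,5) w=13 (creates cycle)
  Skip (1,3) w=14 (creates cycle)
MST weight = 22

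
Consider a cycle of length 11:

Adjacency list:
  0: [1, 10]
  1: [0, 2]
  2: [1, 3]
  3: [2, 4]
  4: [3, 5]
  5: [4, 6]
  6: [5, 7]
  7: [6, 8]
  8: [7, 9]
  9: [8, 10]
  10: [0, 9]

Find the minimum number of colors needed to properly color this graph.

This is an odd cycle (C_11). Odd cycles are not bipartite (any 2-coloring forces two adjacent vertices to match), and 3 colors suffice.
Chromatic number = 3.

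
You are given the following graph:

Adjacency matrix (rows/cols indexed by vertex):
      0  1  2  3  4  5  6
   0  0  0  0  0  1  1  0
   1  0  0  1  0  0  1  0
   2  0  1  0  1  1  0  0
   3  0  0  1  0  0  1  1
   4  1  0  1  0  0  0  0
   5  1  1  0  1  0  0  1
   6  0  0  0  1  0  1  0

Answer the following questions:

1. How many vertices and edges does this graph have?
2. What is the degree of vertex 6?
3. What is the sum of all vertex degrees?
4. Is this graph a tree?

Count: 7 vertices, 9 edges.
Vertex 6 has neighbors [3, 5], degree = 2.
Handshaking lemma: 2 * 9 = 18.
A tree on 7 vertices has 6 edges. This graph has 9 edges (3 extra). Not a tree.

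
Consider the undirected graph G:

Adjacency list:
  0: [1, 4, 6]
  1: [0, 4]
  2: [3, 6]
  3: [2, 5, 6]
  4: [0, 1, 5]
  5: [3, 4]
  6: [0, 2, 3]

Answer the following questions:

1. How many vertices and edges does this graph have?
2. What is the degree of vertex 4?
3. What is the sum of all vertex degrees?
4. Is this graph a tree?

Count: 7 vertices, 9 edges.
Vertex 4 has neighbors [0, 1, 5], degree = 3.
Handshaking lemma: 2 * 9 = 18.
A tree on 7 vertices has 6 edges. This graph has 9 edges (3 extra). Not a tree.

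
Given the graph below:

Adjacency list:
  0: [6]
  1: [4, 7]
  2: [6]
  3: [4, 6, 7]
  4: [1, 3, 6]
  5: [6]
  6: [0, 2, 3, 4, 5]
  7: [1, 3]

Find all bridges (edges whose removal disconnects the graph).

A bridge is an edge whose removal increases the number of connected components.
Bridges found: (0,6), (2,6), (5,6)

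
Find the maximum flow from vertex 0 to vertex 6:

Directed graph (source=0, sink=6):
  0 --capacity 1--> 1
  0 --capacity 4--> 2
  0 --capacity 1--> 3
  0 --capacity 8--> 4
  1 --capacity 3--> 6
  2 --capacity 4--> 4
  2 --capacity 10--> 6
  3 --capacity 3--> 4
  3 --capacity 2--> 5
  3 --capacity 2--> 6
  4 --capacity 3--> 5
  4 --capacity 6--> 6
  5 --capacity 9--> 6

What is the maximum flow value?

Computing max flow:
  Flow on (0->1): 1/1
  Flow on (0->2): 4/4
  Flow on (0->3): 1/1
  Flow on (0->4): 8/8
  Flow on (1->6): 1/3
  Flow on (2->6): 4/10
  Flow on (3->6): 1/2
  Flow on (4->5): 2/3
  Flow on (4->6): 6/6
  Flow on (5->6): 2/9
Maximum flow = 14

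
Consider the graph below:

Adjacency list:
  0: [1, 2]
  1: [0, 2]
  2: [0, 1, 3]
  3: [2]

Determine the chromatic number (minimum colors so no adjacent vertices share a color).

The graph has a maximum clique of size 3 (lower bound on chromatic number).
A valid 3-coloring: {0: 1, 1: 2, 2: 0, 3: 1}.
Chromatic number = 3.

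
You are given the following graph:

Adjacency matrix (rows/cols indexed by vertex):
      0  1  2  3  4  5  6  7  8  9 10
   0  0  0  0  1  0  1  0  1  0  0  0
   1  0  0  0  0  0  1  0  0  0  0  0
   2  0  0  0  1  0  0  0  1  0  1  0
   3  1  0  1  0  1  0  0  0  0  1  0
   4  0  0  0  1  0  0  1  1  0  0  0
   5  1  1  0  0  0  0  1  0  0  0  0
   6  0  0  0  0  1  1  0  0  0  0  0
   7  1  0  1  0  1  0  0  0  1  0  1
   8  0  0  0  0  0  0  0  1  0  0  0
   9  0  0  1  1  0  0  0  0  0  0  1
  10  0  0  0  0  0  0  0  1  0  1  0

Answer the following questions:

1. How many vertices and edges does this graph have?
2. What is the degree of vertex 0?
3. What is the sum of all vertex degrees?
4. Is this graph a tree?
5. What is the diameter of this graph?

Count: 11 vertices, 15 edges.
Vertex 0 has neighbors [3, 5, 7], degree = 3.
Handshaking lemma: 2 * 15 = 30.
A tree on 11 vertices has 10 edges. This graph has 15 edges (5 extra). Not a tree.
Diameter (longest shortest path) = 4.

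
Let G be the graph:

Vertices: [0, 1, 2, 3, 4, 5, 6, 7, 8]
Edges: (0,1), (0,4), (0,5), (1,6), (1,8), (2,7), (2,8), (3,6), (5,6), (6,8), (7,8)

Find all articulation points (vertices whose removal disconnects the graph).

An articulation point is a vertex whose removal disconnects the graph.
Articulation points: [0, 6, 8]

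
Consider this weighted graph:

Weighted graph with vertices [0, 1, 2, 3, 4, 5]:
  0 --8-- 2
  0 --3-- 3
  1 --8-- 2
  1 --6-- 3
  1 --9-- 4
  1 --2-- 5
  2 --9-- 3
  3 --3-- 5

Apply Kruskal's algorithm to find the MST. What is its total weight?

Applying Kruskal's algorithm (sort edges by weight, add if no cycle):
  Add (1,5) w=2
  Add (0,3) w=3
  Add (3,5) w=3
  Skip (1,3) w=6 (creates cycle)
  Add (0,2) w=8
  Skip (1,2) w=8 (creates cycle)
  Add (1,4) w=9
  Skip (2,3) w=9 (creates cycle)
MST weight = 25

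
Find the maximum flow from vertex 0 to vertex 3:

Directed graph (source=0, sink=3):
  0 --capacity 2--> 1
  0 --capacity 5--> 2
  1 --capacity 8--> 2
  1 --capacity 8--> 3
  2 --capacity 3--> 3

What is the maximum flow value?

Computing max flow:
  Flow on (0->1): 2/2
  Flow on (0->2): 3/5
  Flow on (1->3): 2/8
  Flow on (2->3): 3/3
Maximum flow = 5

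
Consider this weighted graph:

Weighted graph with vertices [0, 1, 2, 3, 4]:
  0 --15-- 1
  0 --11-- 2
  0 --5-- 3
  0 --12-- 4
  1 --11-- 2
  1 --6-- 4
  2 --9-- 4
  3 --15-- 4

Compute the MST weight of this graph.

Applying Kruskal's algorithm (sort edges by weight, add if no cycle):
  Add (0,3) w=5
  Add (1,4) w=6
  Add (2,4) w=9
  Add (0,2) w=11
  Skip (1,2) w=11 (creates cycle)
  Skip (0,4) w=12 (creates cycle)
  Skip (0,1) w=15 (creates cycle)
  Skip (3,4) w=15 (creates cycle)
MST weight = 31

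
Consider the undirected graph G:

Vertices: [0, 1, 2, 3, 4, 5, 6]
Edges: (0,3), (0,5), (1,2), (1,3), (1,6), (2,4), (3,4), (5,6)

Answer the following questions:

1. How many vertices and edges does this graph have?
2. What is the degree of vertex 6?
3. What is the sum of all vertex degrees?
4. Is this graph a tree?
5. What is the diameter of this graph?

Count: 7 vertices, 8 edges.
Vertex 6 has neighbors [1, 5], degree = 2.
Handshaking lemma: 2 * 8 = 16.
A tree on 7 vertices has 6 edges. This graph has 8 edges (2 extra). Not a tree.
Diameter (longest shortest path) = 3.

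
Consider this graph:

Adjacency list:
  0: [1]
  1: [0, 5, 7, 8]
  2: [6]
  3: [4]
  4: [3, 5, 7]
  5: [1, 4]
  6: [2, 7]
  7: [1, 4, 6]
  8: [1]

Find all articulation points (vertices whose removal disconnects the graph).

An articulation point is a vertex whose removal disconnects the graph.
Articulation points: [1, 4, 6, 7]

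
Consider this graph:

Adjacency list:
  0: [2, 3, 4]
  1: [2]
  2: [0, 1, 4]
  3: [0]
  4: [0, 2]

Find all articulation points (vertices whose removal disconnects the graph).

An articulation point is a vertex whose removal disconnects the graph.
Articulation points: [0, 2]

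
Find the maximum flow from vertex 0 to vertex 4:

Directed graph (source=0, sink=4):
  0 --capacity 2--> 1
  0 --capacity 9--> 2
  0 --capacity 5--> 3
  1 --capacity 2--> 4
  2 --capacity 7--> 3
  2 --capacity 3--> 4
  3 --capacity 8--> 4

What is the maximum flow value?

Computing max flow:
  Flow on (0->1): 2/2
  Flow on (0->2): 6/9
  Flow on (0->3): 5/5
  Flow on (1->4): 2/2
  Flow on (2->3): 3/7
  Flow on (2->4): 3/3
  Flow on (3->4): 8/8
Maximum flow = 13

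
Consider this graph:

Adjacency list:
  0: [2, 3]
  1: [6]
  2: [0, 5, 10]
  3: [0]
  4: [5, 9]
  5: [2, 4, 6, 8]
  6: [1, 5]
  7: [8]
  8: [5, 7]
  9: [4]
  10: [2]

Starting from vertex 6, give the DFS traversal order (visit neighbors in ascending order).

DFS from vertex 6 (neighbors processed in ascending order):
Visit order: 6, 1, 5, 2, 0, 3, 10, 4, 9, 8, 7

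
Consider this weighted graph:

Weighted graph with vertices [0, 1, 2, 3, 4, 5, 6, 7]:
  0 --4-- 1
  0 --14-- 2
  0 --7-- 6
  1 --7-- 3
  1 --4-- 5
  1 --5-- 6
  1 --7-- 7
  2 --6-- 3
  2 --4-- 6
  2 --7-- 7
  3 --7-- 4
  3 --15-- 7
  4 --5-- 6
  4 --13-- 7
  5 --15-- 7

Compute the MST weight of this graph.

Applying Kruskal's algorithm (sort edges by weight, add if no cycle):
  Add (0,1) w=4
  Add (1,5) w=4
  Add (2,6) w=4
  Add (1,6) w=5
  Add (4,6) w=5
  Add (2,3) w=6
  Skip (0,6) w=7 (creates cycle)
  Add (1,7) w=7
  Skip (1,3) w=7 (creates cycle)
  Skip (2,7) w=7 (creates cycle)
  Skip (3,4) w=7 (creates cycle)
  Skip (4,7) w=13 (creates cycle)
  Skip (0,2) w=14 (creates cycle)
  Skip (3,7) w=15 (creates cycle)
  Skip (5,7) w=15 (creates cycle)
MST weight = 35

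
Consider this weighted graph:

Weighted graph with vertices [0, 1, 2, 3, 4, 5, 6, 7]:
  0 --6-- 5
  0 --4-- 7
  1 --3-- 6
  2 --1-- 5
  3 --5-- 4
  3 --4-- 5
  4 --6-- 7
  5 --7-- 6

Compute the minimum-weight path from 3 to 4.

Using Dijkstra's algorithm from vertex 3:
Shortest path: 3 -> 4
Total weight: 5 = 5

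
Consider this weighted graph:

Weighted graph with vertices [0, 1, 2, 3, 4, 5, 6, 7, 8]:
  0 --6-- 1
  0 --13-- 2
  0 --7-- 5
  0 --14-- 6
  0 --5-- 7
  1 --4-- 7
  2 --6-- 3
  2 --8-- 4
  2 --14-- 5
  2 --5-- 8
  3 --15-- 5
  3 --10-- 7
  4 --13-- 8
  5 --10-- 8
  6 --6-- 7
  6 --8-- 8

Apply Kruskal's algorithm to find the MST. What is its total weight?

Applying Kruskal's algorithm (sort edges by weight, add if no cycle):
  Add (1,7) w=4
  Add (0,7) w=5
  Add (2,8) w=5
  Skip (0,1) w=6 (creates cycle)
  Add (2,3) w=6
  Add (6,7) w=6
  Add (0,5) w=7
  Add (2,4) w=8
  Add (6,8) w=8
  Skip (3,7) w=10 (creates cycle)
  Skip (5,8) w=10 (creates cycle)
  Skip (0,2) w=13 (creates cycle)
  Skip (4,8) w=13 (creates cycle)
  Skip (0,6) w=14 (creates cycle)
  Skip (2,5) w=14 (creates cycle)
  Skip (3,5) w=15 (creates cycle)
MST weight = 49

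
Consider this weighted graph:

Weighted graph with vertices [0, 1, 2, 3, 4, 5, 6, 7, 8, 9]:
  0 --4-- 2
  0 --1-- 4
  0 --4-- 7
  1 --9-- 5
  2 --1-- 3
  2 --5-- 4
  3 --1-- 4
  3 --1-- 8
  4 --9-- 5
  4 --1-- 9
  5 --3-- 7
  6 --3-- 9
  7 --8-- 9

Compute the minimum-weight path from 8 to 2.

Using Dijkstra's algorithm from vertex 8:
Shortest path: 8 -> 3 -> 2
Total weight: 1 + 1 = 2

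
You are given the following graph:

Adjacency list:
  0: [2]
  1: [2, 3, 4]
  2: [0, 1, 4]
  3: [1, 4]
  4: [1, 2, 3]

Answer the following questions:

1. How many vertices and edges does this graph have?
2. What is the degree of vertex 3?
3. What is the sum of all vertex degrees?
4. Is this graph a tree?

Count: 5 vertices, 6 edges.
Vertex 3 has neighbors [1, 4], degree = 2.
Handshaking lemma: 2 * 6 = 12.
A tree on 5 vertices has 4 edges. This graph has 6 edges (2 extra). Not a tree.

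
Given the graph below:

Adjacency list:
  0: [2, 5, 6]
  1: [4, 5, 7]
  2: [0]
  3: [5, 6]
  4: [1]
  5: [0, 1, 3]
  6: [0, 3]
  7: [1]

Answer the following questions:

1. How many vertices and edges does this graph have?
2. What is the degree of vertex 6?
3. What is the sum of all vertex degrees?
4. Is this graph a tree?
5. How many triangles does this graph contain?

Count: 8 vertices, 8 edges.
Vertex 6 has neighbors [0, 3], degree = 2.
Handshaking lemma: 2 * 8 = 16.
A tree on 8 vertices has 7 edges. This graph has 8 edges (1 extra). Not a tree.
Number of triangles = 0.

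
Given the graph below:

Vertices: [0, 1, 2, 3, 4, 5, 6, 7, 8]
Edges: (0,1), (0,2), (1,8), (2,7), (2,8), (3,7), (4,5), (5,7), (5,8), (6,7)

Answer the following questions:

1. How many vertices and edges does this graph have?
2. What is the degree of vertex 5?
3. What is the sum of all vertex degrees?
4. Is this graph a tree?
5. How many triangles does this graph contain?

Count: 9 vertices, 10 edges.
Vertex 5 has neighbors [4, 7, 8], degree = 3.
Handshaking lemma: 2 * 10 = 20.
A tree on 9 vertices has 8 edges. This graph has 10 edges (2 extra). Not a tree.
Number of triangles = 0.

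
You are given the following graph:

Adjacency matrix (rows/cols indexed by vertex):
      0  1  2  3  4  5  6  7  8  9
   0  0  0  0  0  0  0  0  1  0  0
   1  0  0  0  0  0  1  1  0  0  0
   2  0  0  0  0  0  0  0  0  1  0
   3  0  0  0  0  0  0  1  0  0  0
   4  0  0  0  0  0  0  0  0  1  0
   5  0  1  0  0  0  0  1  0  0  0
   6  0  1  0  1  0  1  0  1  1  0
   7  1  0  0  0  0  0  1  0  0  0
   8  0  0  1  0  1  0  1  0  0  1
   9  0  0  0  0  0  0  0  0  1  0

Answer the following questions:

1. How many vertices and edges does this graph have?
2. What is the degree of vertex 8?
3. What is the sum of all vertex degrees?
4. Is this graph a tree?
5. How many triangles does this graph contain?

Count: 10 vertices, 10 edges.
Vertex 8 has neighbors [2, 4, 6, 9], degree = 4.
Handshaking lemma: 2 * 10 = 20.
A tree on 10 vertices has 9 edges. This graph has 10 edges (1 extra). Not a tree.
Number of triangles = 1.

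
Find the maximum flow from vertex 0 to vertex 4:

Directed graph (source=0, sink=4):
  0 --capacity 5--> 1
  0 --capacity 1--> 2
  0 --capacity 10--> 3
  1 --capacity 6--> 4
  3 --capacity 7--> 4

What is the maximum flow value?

Computing max flow:
  Flow on (0->1): 5/5
  Flow on (0->3): 7/10
  Flow on (1->4): 5/6
  Flow on (3->4): 7/7
Maximum flow = 12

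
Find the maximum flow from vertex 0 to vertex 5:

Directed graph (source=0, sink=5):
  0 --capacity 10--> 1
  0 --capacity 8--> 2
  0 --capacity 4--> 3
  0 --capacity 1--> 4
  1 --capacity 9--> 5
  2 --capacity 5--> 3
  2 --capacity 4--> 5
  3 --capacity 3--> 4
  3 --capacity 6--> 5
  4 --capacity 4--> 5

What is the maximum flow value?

Computing max flow:
  Flow on (0->1): 9/10
  Flow on (0->2): 8/8
  Flow on (0->3): 4/4
  Flow on (0->4): 1/1
  Flow on (1->5): 9/9
  Flow on (2->3): 4/5
  Flow on (2->5): 4/4
  Flow on (3->4): 2/3
  Flow on (3->5): 6/6
  Flow on (4->5): 3/4
Maximum flow = 22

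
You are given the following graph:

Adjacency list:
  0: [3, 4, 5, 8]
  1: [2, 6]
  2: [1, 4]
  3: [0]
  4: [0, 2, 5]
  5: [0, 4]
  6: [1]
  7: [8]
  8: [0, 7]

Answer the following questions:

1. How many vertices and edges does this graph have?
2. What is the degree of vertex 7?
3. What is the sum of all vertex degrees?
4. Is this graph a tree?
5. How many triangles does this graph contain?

Count: 9 vertices, 9 edges.
Vertex 7 has neighbors [8], degree = 1.
Handshaking lemma: 2 * 9 = 18.
A tree on 9 vertices has 8 edges. This graph has 9 edges (1 extra). Not a tree.
Number of triangles = 1.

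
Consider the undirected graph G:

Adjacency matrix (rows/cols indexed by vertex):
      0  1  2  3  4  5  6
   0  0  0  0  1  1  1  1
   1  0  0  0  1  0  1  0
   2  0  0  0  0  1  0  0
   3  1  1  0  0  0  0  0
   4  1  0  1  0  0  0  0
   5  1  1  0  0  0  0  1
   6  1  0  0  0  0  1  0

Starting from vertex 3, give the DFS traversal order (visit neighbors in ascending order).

DFS from vertex 3 (neighbors processed in ascending order):
Visit order: 3, 0, 4, 2, 5, 1, 6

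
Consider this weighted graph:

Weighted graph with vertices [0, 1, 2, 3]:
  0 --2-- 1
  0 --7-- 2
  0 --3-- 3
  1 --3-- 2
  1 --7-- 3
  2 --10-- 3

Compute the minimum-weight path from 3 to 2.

Using Dijkstra's algorithm from vertex 3:
Shortest path: 3 -> 0 -> 1 -> 2
Total weight: 3 + 2 + 3 = 8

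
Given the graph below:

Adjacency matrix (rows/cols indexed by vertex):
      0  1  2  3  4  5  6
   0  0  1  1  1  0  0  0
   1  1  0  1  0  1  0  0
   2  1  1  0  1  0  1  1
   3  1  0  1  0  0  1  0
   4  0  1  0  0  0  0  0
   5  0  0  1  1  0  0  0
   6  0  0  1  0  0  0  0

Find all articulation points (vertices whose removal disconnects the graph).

An articulation point is a vertex whose removal disconnects the graph.
Articulation points: [1, 2]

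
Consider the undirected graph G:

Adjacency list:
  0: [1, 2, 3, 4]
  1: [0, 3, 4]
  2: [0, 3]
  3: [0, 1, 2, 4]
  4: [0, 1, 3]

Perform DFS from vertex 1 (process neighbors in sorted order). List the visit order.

DFS from vertex 1 (neighbors processed in ascending order):
Visit order: 1, 0, 2, 3, 4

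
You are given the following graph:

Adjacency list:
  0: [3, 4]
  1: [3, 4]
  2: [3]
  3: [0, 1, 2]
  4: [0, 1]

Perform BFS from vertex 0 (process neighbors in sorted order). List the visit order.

BFS from vertex 0 (neighbors processed in ascending order):
Visit order: 0, 3, 4, 1, 2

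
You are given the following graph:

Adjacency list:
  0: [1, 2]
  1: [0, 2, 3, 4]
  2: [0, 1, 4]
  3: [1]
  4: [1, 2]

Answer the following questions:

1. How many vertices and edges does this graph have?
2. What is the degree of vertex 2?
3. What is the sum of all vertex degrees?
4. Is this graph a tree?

Count: 5 vertices, 6 edges.
Vertex 2 has neighbors [0, 1, 4], degree = 3.
Handshaking lemma: 2 * 6 = 12.
A tree on 5 vertices has 4 edges. This graph has 6 edges (2 extra). Not a tree.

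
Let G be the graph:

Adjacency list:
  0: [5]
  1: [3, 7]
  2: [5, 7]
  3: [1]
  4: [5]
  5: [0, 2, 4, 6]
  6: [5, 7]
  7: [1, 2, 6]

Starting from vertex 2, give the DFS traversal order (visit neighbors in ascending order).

DFS from vertex 2 (neighbors processed in ascending order):
Visit order: 2, 5, 0, 4, 6, 7, 1, 3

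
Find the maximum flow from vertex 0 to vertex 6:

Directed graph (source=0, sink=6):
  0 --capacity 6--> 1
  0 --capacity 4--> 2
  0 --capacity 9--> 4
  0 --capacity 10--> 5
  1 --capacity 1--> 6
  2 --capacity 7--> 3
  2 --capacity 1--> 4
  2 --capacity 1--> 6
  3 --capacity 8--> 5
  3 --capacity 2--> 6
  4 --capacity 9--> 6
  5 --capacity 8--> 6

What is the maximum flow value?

Computing max flow:
  Flow on (0->1): 1/6
  Flow on (0->2): 3/4
  Flow on (0->4): 9/9
  Flow on (0->5): 8/10
  Flow on (1->6): 1/1
  Flow on (2->3): 2/7
  Flow on (2->6): 1/1
  Flow on (3->6): 2/2
  Flow on (4->6): 9/9
  Flow on (5->6): 8/8
Maximum flow = 21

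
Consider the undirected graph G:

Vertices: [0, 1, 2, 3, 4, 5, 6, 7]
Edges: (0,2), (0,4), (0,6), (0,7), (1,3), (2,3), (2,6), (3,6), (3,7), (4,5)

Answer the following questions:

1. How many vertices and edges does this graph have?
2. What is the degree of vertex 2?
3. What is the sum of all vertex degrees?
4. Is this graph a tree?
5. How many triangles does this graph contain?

Count: 8 vertices, 10 edges.
Vertex 2 has neighbors [0, 3, 6], degree = 3.
Handshaking lemma: 2 * 10 = 20.
A tree on 8 vertices has 7 edges. This graph has 10 edges (3 extra). Not a tree.
Number of triangles = 2.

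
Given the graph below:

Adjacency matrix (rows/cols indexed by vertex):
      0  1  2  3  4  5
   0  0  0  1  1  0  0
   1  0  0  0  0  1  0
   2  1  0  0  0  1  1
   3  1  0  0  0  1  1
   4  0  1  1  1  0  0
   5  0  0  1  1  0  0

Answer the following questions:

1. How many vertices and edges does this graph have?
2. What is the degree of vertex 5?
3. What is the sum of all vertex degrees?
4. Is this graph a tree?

Count: 6 vertices, 7 edges.
Vertex 5 has neighbors [2, 3], degree = 2.
Handshaking lemma: 2 * 7 = 14.
A tree on 6 vertices has 5 edges. This graph has 7 edges (2 extra). Not a tree.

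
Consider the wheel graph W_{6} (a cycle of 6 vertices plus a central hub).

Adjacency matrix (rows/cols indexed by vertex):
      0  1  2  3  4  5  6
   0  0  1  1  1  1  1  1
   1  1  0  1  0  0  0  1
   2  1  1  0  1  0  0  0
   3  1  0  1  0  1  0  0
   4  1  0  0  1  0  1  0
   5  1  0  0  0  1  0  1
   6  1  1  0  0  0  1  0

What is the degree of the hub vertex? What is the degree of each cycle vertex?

The hub connects to all 6 cycle vertices, so deg(hub) = 6.
Each cycle vertex connects to 2 neighbors on the cycle plus the hub, so deg(cycle vertex) = 3.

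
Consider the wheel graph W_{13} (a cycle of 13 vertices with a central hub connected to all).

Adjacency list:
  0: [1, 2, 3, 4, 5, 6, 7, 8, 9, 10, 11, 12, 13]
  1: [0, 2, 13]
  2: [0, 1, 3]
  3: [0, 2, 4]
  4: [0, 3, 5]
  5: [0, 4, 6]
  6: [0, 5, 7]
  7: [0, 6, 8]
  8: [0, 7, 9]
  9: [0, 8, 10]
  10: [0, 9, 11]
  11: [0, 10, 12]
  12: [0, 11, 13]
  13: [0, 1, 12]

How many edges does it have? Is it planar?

Wheel graph W_{13}: 13 cycle edges + 13 spoke edges = 26 edges.
Total vertices: 14.
The graph is planar.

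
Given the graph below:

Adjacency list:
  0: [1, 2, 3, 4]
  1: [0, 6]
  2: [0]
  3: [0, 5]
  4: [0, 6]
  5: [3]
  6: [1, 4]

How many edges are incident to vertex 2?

Vertex 2 has neighbors [0], so deg(2) = 1.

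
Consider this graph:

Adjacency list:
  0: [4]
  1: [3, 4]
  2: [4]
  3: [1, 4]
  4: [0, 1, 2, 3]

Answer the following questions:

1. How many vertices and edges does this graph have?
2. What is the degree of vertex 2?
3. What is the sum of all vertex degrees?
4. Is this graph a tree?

Count: 5 vertices, 5 edges.
Vertex 2 has neighbors [4], degree = 1.
Handshaking lemma: 2 * 5 = 10.
A tree on 5 vertices has 4 edges. This graph has 5 edges (1 extra). Not a tree.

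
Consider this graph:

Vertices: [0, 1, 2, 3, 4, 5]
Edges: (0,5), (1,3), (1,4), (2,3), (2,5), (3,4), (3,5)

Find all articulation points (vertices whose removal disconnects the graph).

An articulation point is a vertex whose removal disconnects the graph.
Articulation points: [3, 5]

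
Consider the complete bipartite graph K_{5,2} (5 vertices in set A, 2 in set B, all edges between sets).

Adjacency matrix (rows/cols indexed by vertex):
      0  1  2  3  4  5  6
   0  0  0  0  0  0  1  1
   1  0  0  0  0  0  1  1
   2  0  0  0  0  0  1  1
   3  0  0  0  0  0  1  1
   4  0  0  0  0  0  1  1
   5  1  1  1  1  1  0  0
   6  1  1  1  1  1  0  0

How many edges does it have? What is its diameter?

K_{5,2} has 5 * 2 = 10 edges.
Any vertex reaches any opposite-side vertex in 1 step; same-side vertices reach in 2 steps via any opposite-side vertex.
Diameter = 2.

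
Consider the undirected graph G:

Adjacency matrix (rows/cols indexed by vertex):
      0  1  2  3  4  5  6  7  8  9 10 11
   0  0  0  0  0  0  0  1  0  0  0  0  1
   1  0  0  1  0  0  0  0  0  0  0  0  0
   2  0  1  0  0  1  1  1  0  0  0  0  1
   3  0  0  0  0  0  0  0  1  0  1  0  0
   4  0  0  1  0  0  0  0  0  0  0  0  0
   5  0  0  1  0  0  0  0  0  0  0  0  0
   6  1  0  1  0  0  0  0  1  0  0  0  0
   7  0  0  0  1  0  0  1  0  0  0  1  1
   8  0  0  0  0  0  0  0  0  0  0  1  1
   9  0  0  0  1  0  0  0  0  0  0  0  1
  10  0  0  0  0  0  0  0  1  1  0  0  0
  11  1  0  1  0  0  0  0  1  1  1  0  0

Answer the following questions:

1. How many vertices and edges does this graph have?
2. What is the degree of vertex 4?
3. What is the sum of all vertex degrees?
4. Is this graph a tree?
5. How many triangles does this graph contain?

Count: 12 vertices, 15 edges.
Vertex 4 has neighbors [2], degree = 1.
Handshaking lemma: 2 * 15 = 30.
A tree on 12 vertices has 11 edges. This graph has 15 edges (4 extra). Not a tree.
Number of triangles = 0.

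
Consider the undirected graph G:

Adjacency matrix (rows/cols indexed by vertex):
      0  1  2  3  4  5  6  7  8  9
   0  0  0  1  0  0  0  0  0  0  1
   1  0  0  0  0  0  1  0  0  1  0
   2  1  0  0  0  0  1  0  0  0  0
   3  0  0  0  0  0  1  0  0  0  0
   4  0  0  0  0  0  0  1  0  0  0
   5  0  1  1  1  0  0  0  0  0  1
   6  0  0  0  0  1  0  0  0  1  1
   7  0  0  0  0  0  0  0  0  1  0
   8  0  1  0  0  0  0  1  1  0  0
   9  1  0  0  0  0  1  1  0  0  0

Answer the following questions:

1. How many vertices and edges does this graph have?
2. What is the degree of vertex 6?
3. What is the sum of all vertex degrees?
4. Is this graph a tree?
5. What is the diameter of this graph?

Count: 10 vertices, 11 edges.
Vertex 6 has neighbors [4, 8, 9], degree = 3.
Handshaking lemma: 2 * 11 = 22.
A tree on 10 vertices has 9 edges. This graph has 11 edges (2 extra). Not a tree.
Diameter (longest shortest path) = 4.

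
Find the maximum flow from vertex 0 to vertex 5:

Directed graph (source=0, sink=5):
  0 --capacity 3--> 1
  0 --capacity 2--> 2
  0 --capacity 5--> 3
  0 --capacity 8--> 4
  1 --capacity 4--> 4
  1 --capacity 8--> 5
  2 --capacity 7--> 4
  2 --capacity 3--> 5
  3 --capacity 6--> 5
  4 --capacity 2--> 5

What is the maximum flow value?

Computing max flow:
  Flow on (0->1): 3/3
  Flow on (0->2): 2/2
  Flow on (0->3): 5/5
  Flow on (0->4): 2/8
  Flow on (1->5): 3/8
  Flow on (2->5): 2/3
  Flow on (3->5): 5/6
  Flow on (4->5): 2/2
Maximum flow = 12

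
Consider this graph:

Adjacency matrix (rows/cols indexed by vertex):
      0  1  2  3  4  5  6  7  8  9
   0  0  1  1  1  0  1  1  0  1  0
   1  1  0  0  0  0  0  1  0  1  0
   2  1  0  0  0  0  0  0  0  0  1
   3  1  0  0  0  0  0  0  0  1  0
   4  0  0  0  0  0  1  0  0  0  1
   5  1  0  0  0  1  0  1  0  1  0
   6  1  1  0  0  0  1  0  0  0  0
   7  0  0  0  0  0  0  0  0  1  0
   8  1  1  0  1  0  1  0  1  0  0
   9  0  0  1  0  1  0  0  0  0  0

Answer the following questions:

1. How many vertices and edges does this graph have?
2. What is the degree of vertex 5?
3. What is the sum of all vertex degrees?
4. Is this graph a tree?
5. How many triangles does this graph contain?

Count: 10 vertices, 15 edges.
Vertex 5 has neighbors [0, 4, 6, 8], degree = 4.
Handshaking lemma: 2 * 15 = 30.
A tree on 10 vertices has 9 edges. This graph has 15 edges (6 extra). Not a tree.
Number of triangles = 5.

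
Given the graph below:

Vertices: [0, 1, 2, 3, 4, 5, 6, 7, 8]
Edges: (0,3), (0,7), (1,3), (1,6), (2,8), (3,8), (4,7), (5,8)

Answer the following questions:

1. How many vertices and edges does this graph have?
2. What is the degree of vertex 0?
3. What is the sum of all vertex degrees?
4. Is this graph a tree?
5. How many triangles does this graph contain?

Count: 9 vertices, 8 edges.
Vertex 0 has neighbors [3, 7], degree = 2.
Handshaking lemma: 2 * 8 = 16.
A graph is a tree iff it is connected and has exactly n-1 edges. This graph is connected (all 9 vertices in one component) and has 9-1 = 8 edges. It is a tree.
Number of triangles = 0.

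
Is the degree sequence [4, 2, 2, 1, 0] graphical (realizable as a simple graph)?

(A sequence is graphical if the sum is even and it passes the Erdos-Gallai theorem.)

Sum of degrees = 9. Sum is odd, so the sequence is NOT graphical.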